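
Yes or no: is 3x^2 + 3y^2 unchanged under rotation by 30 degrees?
Yes

Applying rotation by 30 degrees: x' = x*cos(30 degrees) - y*sin(30 degrees) = sqrt(3)x/2 - y/2, y' = x*sin(30 degrees) + y*cos(30 degrees) = x/2 + sqrt(3)y/2

Substituting into 3x^2 + 3y^2:
3(sqrt(3)x/2 - y/2)^2 + 3(x/2 + sqrt(3)y/2)^2
= 3x^2 + 3y^2

This equals the original expression 3x^2 + 3y^2, so it IS invariant.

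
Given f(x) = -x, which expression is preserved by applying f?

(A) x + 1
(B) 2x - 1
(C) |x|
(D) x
C

For f(x) = -x:
Applying f replaces x by -x. Since |-x| = |x|, the absolute value is unchanged by f, whereas x -> -x, 2x - 1 -> -2x - 1 and x + 1 -> -x + 1 all change.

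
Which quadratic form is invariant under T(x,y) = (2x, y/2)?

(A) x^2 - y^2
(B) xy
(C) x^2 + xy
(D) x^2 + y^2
B

T multiplies x by 2 and divides y by 2.
Substitute the transformed coordinates into each option and compare with the original:
(A) x^2 - y^2  ->  (2x)^2 - (y/2)^2 = 4x^2 - y^2/4   [differs from x^2 - y^2: not invariant]
(B) xy  ->  (2x)(y/2) = xy   [equals xy: invariant]
(C) x^2 + xy  ->  (2x)^2 + (2x)(y/2) = 4x^2 + xy   [differs from x^2 + xy: not invariant]
(D) x^2 + y^2  ->  (2x)^2 + (y/2)^2 = 4x^2 + y^2/4   [differs from x^2 + y^2: not invariant]

Only option (B), xy, is unchanged by the transformation.
The factors 2 and 1/2 cancel only in the pure product xy.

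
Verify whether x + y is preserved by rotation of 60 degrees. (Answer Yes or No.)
No

Applying rotation by 60 degrees: x' = x*cos(60 degrees) - y*sin(60 degrees) = x/2 - sqrt(3)y/2, y' = x*sin(60 degrees) + y*cos(60 degrees) = sqrt(3)x/2 + y/2

Substituting into x + y:
(x/2 - sqrt(3)y/2) + (sqrt(3)x/2 + y/2)
= x/2 + sqrt(3)x/2 - sqrt(3)y/2 + y/2

This differs from the original expression x + y, so it is NOT invariant.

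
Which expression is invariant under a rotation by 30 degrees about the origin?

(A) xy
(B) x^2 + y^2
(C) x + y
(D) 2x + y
B

A rotation by 30 degrees sends (x, y) to (sqrt(3)x/2 - y/2, x/2 + sqrt(3)y/2).
Substitute the transformed coordinates into each option and compare with the original:
(A) xy  ->  (sqrt(3)x/2 - y/2)(x/2 + sqrt(3)y/2) = sqrt(3)x^2/4 + xy/2 - sqrt(3)y^2/4   [differs from xy: not invariant]
(B) x^2 + y^2  ->  (sqrt(3)x/2 - y/2)^2 + (x/2 + sqrt(3)y/2)^2 = x^2 + y^2   [equals x^2 + y^2: invariant]
(C) x + y  ->  (sqrt(3)x/2 - y/2) + (x/2 + sqrt(3)y/2) = x/2 + sqrt(3)x/2 - y/2 + sqrt(3)y/2   [differs from x + y: not invariant]
(D) 2x + y  ->  2(sqrt(3)x/2 - y/2) + (x/2 + sqrt(3)y/2) = x/2 + sqrt(3)x - y + sqrt(3)y/2   [differs from 2x + y: not invariant]

Only option (B), x^2 + y^2, is unchanged by the transformation.
Geometrically, x^2 + y^2 is the squared distance from the origin, which every rotation about the origin preserves.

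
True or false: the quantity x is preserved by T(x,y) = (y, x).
False

Substitute T(x,y) = (y, x) into the expression and compare with the original.

Original: x
After applying T: (y) = y

This differs from the original x (difference: -x + y), so the expression is NOT invariant.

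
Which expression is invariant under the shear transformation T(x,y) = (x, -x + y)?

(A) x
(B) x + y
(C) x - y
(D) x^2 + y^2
A

Under the shear T(x,y) = (x, -x + y):
Substitute the transformed coordinates into each option and compare with the original:
(A) x  ->  (x) = x   [equals x: invariant]
(B) x + y  ->  (x) + (-x + y) = y   [differs from x + y: not invariant]
(C) x - y  ->  (x) - (-x + y) = 2x - y   [differs from x - y: not invariant]
(D) x^2 + y^2  ->  (x)^2 + (-x + y)^2 = 2x^2 - 2xy + y^2   [differs from x^2 + y^2: not invariant]

Only option (A), x, is unchanged by the transformation.
A vertical shear moves points parallel to the y-axis, so the x-coordinate (and any function of x alone) is unchanged.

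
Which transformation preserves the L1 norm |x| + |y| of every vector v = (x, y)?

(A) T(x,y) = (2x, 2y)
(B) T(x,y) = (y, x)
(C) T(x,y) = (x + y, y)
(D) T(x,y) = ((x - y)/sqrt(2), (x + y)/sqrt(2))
B

A transformation preserves a norm if ||T(v)|| = ||v|| for every v; a single vector where the norm changes rules an option out.

(A) T(x,y) = (2x, 2y): v = (1, 0) has norm |1| + |0| = 1, but T(v) = (2, 0) has norm 2 -- not preserved.
(B) T(x,y) = (y, x): preserves the norm -- it only permutes the coordinates and/or flips signs, which leaves |x| + |y| unchanged.
(C) T(x,y) = (x + y, y): v = (0, 1) has norm |0| + |1| = 1, but T(v) = (1, 1) has norm 2 -- not preserved.
(D) T(x,y) = ((x - y)/sqrt(2), (x + y)/sqrt(2)): v = (1, 0) has norm |1| + |0| = 1, but T(v) = (sqrt(2)/2, sqrt(2)/2) has norm sqrt(2) -- not preserved.

Therefore the answer is (B).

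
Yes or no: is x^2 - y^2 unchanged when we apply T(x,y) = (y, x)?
No

Substitute T(x,y) = (y, x) into the expression and compare with the original.

Original: x^2 - y^2
After applying T: (y)^2 - (x)^2 = -x^2 + y^2

This differs from the original x^2 - y^2 (difference: -2x^2 + 2y^2), so the expression is NOT invariant.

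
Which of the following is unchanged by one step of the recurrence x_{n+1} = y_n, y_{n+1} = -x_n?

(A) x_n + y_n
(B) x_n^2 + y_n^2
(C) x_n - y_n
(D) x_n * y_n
B

For the recurrence x_{n+1} = y_n, y_{n+1} = -x_n:

x_{n+1}^2 + y_{n+1}^2 = y_n^2 + (-x_n)^2 = x_n^2 + y_n^2
The sum of squares is conserved (like energy in a harmonic oscillator).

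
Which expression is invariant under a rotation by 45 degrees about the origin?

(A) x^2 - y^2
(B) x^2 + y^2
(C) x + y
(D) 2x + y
B

A rotation by 45 degrees sends (x, y) to (sqrt(2)x/2 - sqrt(2)y/2, sqrt(2)x/2 + sqrt(2)y/2).
Substitute the transformed coordinates into each option and compare with the original:
(A) x^2 - y^2  ->  (sqrt(2)x/2 - sqrt(2)y/2)^2 - (sqrt(2)x/2 + sqrt(2)y/2)^2 = -2xy   [differs from x^2 - y^2: not invariant]
(B) x^2 + y^2  ->  (sqrt(2)x/2 - sqrt(2)y/2)^2 + (sqrt(2)x/2 + sqrt(2)y/2)^2 = x^2 + y^2   [equals x^2 + y^2: invariant]
(C) x + y  ->  (sqrt(2)x/2 - sqrt(2)y/2) + (sqrt(2)x/2 + sqrt(2)y/2) = sqrt(2)x   [differs from x + y: not invariant]
(D) 2x + y  ->  2(sqrt(2)x/2 - sqrt(2)y/2) + (sqrt(2)x/2 + sqrt(2)y/2) = 3sqrt(2)x/2 - sqrt(2)y/2   [differs from 2x + y: not invariant]

Only option (B), x^2 + y^2, is unchanged by the transformation.
Geometrically, x^2 + y^2 is the squared distance from the origin, which every rotation about the origin preserves.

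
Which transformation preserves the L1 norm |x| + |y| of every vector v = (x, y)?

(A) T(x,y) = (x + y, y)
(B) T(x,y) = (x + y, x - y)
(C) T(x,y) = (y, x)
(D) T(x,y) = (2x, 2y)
C

A transformation preserves a norm if ||T(v)|| = ||v|| for every v; a single vector where the norm changes rules an option out.

(A) T(x,y) = (x + y, y): v = (0, 1) has norm |0| + |1| = 1, but T(v) = (1, 1) has norm 2 -- not preserved.
(B) T(x,y) = (x + y, x - y): v = (1, 0) has norm |1| + |0| = 1, but T(v) = (1, 1) has norm 2 -- not preserved.
(C) T(x,y) = (y, x): preserves the norm -- it only permutes the coordinates and/or flips signs, which leaves |x| + |y| unchanged.
(D) T(x,y) = (2x, 2y): v = (1, 0) has norm |1| + |0| = 1, but T(v) = (2, 0) has norm 2 -- not preserved.

Therefore the answer is (C).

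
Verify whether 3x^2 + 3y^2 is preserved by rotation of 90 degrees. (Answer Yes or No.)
Yes

Applying rotation by 90 degrees: x' = x*cos(90 degrees) - y*sin(90 degrees) = -y, y' = x*sin(90 degrees) + y*cos(90 degrees) = x

Substituting into 3x^2 + 3y^2:
3(-y)^2 + 3(x)^2
= 3x^2 + 3y^2

This equals the original expression 3x^2 + 3y^2, so it IS invariant.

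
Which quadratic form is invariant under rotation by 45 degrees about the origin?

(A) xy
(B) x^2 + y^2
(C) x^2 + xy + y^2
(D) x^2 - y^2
B

Rotation by 45 degrees sends (x, y) to (sqrt(2)x/2 - sqrt(2)y/2, sqrt(2)x/2 + sqrt(2)y/2).
Substitute the transformed coordinates into each option and compare with the original:
(A) xy  ->  (sqrt(2)x/2 - sqrt(2)y/2)(sqrt(2)x/2 + sqrt(2)y/2) = x^2/2 - y^2/2   [differs from xy: not invariant]
(B) x^2 + y^2  ->  (sqrt(2)x/2 - sqrt(2)y/2)^2 + (sqrt(2)x/2 + sqrt(2)y/2)^2 = x^2 + y^2   [equals x^2 + y^2: invariant]
(C) x^2 + xy + y^2  ->  (sqrt(2)x/2 - sqrt(2)y/2)^2 + (sqrt(2)x/2 - sqrt(2)y/2)(sqrt(2)x/2 + sqrt(2)y/2) + (sqrt(2)x/2 + sqrt(2)y/2)^2 = 3x^2/2 + y^2/2   [differs from x^2 + xy + y^2: not invariant]
(D) x^2 - y^2  ->  (sqrt(2)x/2 - sqrt(2)y/2)^2 - (sqrt(2)x/2 + sqrt(2)y/2)^2 = -2xy   [differs from x^2 - y^2: not invariant]

Only option (B), x^2 + y^2, is unchanged by the transformation.
x^2 + y^2 is the squared distance from the origin, which rotations preserve.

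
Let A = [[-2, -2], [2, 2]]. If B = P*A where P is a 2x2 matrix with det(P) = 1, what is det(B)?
0

By the multiplicative property of determinants, det(B) = det(P*A) = det(P) * det(A) = det(A),
so the determinant is invariant under multiplication by any determinant-1 matrix; we just need det(A).

det(A) = (-2)(2) - (-2)(2) = -4 - (-4) = 0

Therefore det(B) = 1 * 0 = 0.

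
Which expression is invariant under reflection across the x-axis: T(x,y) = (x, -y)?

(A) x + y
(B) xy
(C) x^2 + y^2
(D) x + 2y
C

The map is reflection across the x-axis: T(x,y) = (x, -y).
Substitute the transformed coordinates into each option and compare with the original:
(A) x + y  ->  (x) + (-y) = x - y   [differs from x + y: not invariant]
(B) xy  ->  (x)(-y) = -xy   [differs from xy: not invariant]
(C) x^2 + y^2  ->  (x)^2 + (-y)^2 = x^2 + y^2   [equals x^2 + y^2: invariant]
(D) x + 2y  ->  (x) + 2(-y) = x - 2y   [differs from x + 2y: not invariant]

Only option (C), x^2 + y^2, is unchanged by the transformation.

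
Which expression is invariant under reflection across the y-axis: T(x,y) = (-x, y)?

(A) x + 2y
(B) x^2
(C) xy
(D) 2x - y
B

The map is reflection across the y-axis: T(x,y) = (-x, y).
Substitute the transformed coordinates into each option and compare with the original:
(A) x + 2y  ->  (-x) + 2(y) = -x + 2y   [differs from x + 2y: not invariant]
(B) x^2  ->  (-x)^2 = x^2   [equals x^2: invariant]
(C) xy  ->  (-x)(y) = -xy   [differs from xy: not invariant]
(D) 2x - y  ->  2(-x) - (y) = -2x - y   [differs from 2x - y: not invariant]

Only option (B), x^2, is unchanged by the transformation.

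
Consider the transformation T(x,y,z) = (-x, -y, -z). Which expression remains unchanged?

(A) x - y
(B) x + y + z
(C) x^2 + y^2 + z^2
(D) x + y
C

Apply T(x,y,z) = (-x, -y, -z) to each option, i.e. replace (x, y, z) by the transformed coordinates.
Substitute the transformed coordinates into each option and compare with the original:
(A) x - y  ->  (-x) - (-y) = -x + y   [differs from x - y: not invariant]
(B) x + y + z  ->  (-x) + (-y) + (-z) = -x - y - z   [differs from x + y + z: not invariant]
(C) x^2 + y^2 + z^2  ->  (-x)^2 + (-y)^2 + (-z)^2 = x^2 + y^2 + z^2   [equals x^2 + y^2 + z^2: invariant]
(D) x + y  ->  (-x) + (-y) = -x - y   [differs from x + y: not invariant]

Only option (C), x^2 + y^2 + z^2, is unchanged by the transformation.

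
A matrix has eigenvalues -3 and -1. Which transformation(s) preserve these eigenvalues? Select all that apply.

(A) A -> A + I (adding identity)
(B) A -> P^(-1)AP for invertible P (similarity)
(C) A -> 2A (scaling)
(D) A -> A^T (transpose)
B and D

Eigenvalues are preserved by:
1. Similarity transformations: A -> P^(-1)AP (same characteristic polynomial)
2. Transpose: A^T has the same eigenvalues as A

Eigenvalues are NOT preserved by:
- Adding identity: eigenvalues become -3+1, -1+1
- Scaling: eigenvalues become -6, -2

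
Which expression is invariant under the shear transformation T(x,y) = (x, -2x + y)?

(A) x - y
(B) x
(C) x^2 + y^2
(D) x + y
B

Under the shear T(x,y) = (x, -2x + y):
Substitute the transformed coordinates into each option and compare with the original:
(A) x - y  ->  (x) - (-2x + y) = 3x - y   [differs from x - y: not invariant]
(B) x  ->  (x) = x   [equals x: invariant]
(C) x^2 + y^2  ->  (x)^2 + (-2x + y)^2 = 5x^2 - 4xy + y^2   [differs from x^2 + y^2: not invariant]
(D) x + y  ->  (x) + (-2x + y) = -x + y   [differs from x + y: not invariant]

Only option (B), x, is unchanged by the transformation.
A vertical shear moves points parallel to the y-axis, so the x-coordinate (and any function of x alone) is unchanged.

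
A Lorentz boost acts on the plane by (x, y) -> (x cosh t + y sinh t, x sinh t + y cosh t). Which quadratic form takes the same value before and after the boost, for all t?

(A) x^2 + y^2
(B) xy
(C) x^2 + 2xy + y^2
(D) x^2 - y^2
D

Write x' = x cosh t + y sinh t, y' = x sinh t + y cosh t and substitute into each option:
(A) x^2 + y^2: (x cosh t + y sinh t)^2 + (x sinh t + y cosh t)^2 = (x^2 + y^2)(cosh^2 t + sinh^2 t) + 4xy sinh t cosh t = (x^2 + y^2) cosh 2t + 2xy sinh 2t   [not invariant for t != 0]
(B) xy: (x cosh t + y sinh t)(x sinh t + y cosh t) = xy(cosh^2 t + sinh^2 t) + (x^2 + y^2) sinh t cosh t = xy cosh 2t + (x^2 + y^2)(sinh 2t)/2   [not invariant for t != 0]
(C) x^2 + 2xy + y^2: (x' + y')^2 with x' + y' = (x + y)(cosh t + sinh t) = (x + y)e^t, so it becomes (x + y)^2 e^(2t)   [not invariant for t != 0]
(D) x^2 - y^2: (x cosh t + y sinh t)^2 - (x sinh t + y cosh t)^2 = x^2(cosh^2 t - sinh^2 t) + 2xy(cosh t sinh t - sinh t cosh t) + y^2(sinh^2 t - cosh^2 t) = x^2 - y^2   [invariant, using cosh^2 t - sinh^2 t = 1]

Only (D) x^2 - y^2 is unchanged; it is the Minkowski form preserved by Lorentz boosts, just as x^2 + y^2 is preserved by ordinary rotations.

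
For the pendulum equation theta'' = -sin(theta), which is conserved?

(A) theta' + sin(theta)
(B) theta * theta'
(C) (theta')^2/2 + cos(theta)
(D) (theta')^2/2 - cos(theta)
D

A first integral I satisfies dI/dt = 0 along every solution. Differentiate each option and use the equation of motion:
(A) d/dt[theta' + sin(theta)] = theta'' + cos(theta) theta' = -sin(theta) + theta' cos(theta), not identically 0
(B) d/dt[theta * theta'] = (theta')^2 + theta theta'' = (theta')^2 - theta sin(theta), not identically 0
(C) d/dt[(theta')^2/2 + cos(theta)] = theta' theta'' - sin(theta) theta' = -2 theta' sin(theta), not identically 0
(D) d/dt[(theta')^2/2 - cos(theta)] = theta' theta'' + sin(theta) theta' = theta'(-sin(theta)) + theta' sin(theta) = 0

Only (D) has zero time-derivative. This is the total energy: kinetic (theta')^2/2 plus potential -cos(theta).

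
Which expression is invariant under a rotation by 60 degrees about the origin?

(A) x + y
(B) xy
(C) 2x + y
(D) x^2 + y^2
D

A rotation by 60 degrees sends (x, y) to (x/2 - sqrt(3)y/2, sqrt(3)x/2 + y/2).
Substitute the transformed coordinates into each option and compare with the original:
(A) x + y  ->  (x/2 - sqrt(3)y/2) + (sqrt(3)x/2 + y/2) = x/2 + sqrt(3)x/2 - sqrt(3)y/2 + y/2   [differs from x + y: not invariant]
(B) xy  ->  (x/2 - sqrt(3)y/2)(sqrt(3)x/2 + y/2) = sqrt(3)x^2/4 - xy/2 - sqrt(3)y^2/4   [differs from xy: not invariant]
(C) 2x + y  ->  2(x/2 - sqrt(3)y/2) + (sqrt(3)x/2 + y/2) = sqrt(3)x/2 + x - sqrt(3)y + y/2   [differs from 2x + y: not invariant]
(D) x^2 + y^2  ->  (x/2 - sqrt(3)y/2)^2 + (sqrt(3)x/2 + y/2)^2 = x^2 + y^2   [equals x^2 + y^2: invariant]

Only option (D), x^2 + y^2, is unchanged by the transformation.
Geometrically, x^2 + y^2 is the squared distance from the origin, which every rotation about the origin preserves.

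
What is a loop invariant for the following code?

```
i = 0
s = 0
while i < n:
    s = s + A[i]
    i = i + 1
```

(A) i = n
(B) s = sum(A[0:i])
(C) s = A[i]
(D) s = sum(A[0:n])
B

A loop invariant must hold before the first iteration and be re-established by every execution of the body.

(B) s = sum(A[0:i]): Initially i = 0 and s = 0 = sum of the empty slice A[0:0]. If s = sum(A[0:i]) holds at the top of an iteration, the body sets s to sum(A[0:i]) + A[i] = sum(A[0:i+1]) and then i to i+1, so s = sum(A[0:i]) holds again. At exit i = n, giving s = sum(A[0:n]).

The other options fail:
(A) i = n: false initially (i = 0); it is the exit condition, not an invariant.
(C) s = A[i]: after the first iteration s = A[0] but i = 1, so s = A[i] compares s with the wrong element (and fails in general).
(D) s = sum(A[0:n]): false before the loop (s = 0, not the full sum) -- it only becomes true at exit.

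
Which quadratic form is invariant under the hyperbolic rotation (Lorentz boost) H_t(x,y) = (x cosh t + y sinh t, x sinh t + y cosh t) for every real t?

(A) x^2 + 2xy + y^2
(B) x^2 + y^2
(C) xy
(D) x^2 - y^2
D

Write x' = x cosh t + y sinh t, y' = x sinh t + y cosh t and substitute into each option:
(A) x^2 + 2xy + y^2: (x' + y')^2 with x' + y' = (x + y)(cosh t + sinh t) = (x + y)e^t, so it becomes (x + y)^2 e^(2t)   [not invariant for t != 0]
(B) x^2 + y^2: (x cosh t + y sinh t)^2 + (x sinh t + y cosh t)^2 = (x^2 + y^2)(cosh^2 t + sinh^2 t) + 4xy sinh t cosh t = (x^2 + y^2) cosh 2t + 2xy sinh 2t   [not invariant for t != 0]
(C) xy: (x cosh t + y sinh t)(x sinh t + y cosh t) = xy(cosh^2 t + sinh^2 t) + (x^2 + y^2) sinh t cosh t = xy cosh 2t + (x^2 + y^2)(sinh 2t)/2   [not invariant for t != 0]
(D) x^2 - y^2: (x cosh t + y sinh t)^2 - (x sinh t + y cosh t)^2 = x^2(cosh^2 t - sinh^2 t) + 2xy(cosh t sinh t - sinh t cosh t) + y^2(sinh^2 t - cosh^2 t) = x^2 - y^2   [invariant, using cosh^2 t - sinh^2 t = 1]

Only (D) x^2 - y^2 is unchanged; it is the Minkowski form preserved by Lorentz boosts, just as x^2 + y^2 is preserved by ordinary rotations.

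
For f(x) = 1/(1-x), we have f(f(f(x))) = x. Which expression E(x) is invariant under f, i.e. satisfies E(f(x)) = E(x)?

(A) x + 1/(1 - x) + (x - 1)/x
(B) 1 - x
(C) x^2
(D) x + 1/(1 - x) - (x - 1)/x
A

Replace x by f(x) = 1/(1 - x) in each option and simplify. As a quick numerical cross-check, also compare E(5) with E(f(5)) = E(-1/4).

(A) x + 1/(1 - x) + (x - 1)/x  ->  (1/(1 - x)) + 1/(1 - (1/(1 - x))) + ((1/(1 - x)) - 1)/(1/(1 - x)), which simplifies back to x + 1/(1 - x) + (x - 1)/x; check: E(5) = 111/20, E(-1/4) = 111/20.   [invariant]
(B) 1 - x  ->  1 - (1/(1 - x)) = x/(x - 1); check: E(5) = -4 but E(-1/4) = 5/4.   [not invariant]
(C) x^2  ->  (1/(1 - x))^2 = (x - 1)^(-2); check: E(5) = 25 but E(-1/4) = 1/16.   [not invariant]
(D) x + 1/(1 - x) - (x - 1)/x  ->  (1/(1 - x)) + 1/(1 - (1/(1 - x))) - ((1/(1 - x)) - 1)/(1/(1 - x)) = (x^2(1 - x) - x + (x - 1)^2)/(x(x - 1)); check: E(5) = 79/20 but E(-1/4) = -89/20.   [not invariant]

Only (A) is unchanged. Indeed f(f(x)) = 1/(1 - 1/(1-x)) = (1-x)/(-x) = (x-1)/x, so E(x) = x + f(x) + f(f(x)) is the sum over the whole 3-cycle; applying f just permutes the three terms cyclically (x -> f(x) -> f(f(x)) -> x), leaving the sum unchanged.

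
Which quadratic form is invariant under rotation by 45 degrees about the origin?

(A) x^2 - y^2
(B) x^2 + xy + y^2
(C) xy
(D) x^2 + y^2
D

Rotation by 45 degrees sends (x, y) to (sqrt(2)x/2 - sqrt(2)y/2, sqrt(2)x/2 + sqrt(2)y/2).
Substitute the transformed coordinates into each option and compare with the original:
(A) x^2 - y^2  ->  (sqrt(2)x/2 - sqrt(2)y/2)^2 - (sqrt(2)x/2 + sqrt(2)y/2)^2 = -2xy   [differs from x^2 - y^2: not invariant]
(B) x^2 + xy + y^2  ->  (sqrt(2)x/2 - sqrt(2)y/2)^2 + (sqrt(2)x/2 - sqrt(2)y/2)(sqrt(2)x/2 + sqrt(2)y/2) + (sqrt(2)x/2 + sqrt(2)y/2)^2 = 3x^2/2 + y^2/2   [differs from x^2 + xy + y^2: not invariant]
(C) xy  ->  (sqrt(2)x/2 - sqrt(2)y/2)(sqrt(2)x/2 + sqrt(2)y/2) = x^2/2 - y^2/2   [differs from xy: not invariant]
(D) x^2 + y^2  ->  (sqrt(2)x/2 - sqrt(2)y/2)^2 + (sqrt(2)x/2 + sqrt(2)y/2)^2 = x^2 + y^2   [equals x^2 + y^2: invariant]

Only option (D), x^2 + y^2, is unchanged by the transformation.
x^2 + y^2 is the squared distance from the origin, which rotations preserve.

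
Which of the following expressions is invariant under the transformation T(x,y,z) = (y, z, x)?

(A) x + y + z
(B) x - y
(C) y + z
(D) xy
A

Apply T(x,y,z) = (y, z, x) to each option, i.e. replace (x, y, z) by the transformed coordinates.
Substitute the transformed coordinates into each option and compare with the original:
(A) x + y + z  ->  (y) + (z) + (x) = x + y + z   [equals x + y + z: invariant]
(B) x - y  ->  (y) - (z) = y - z   [differs from x - y: not invariant]
(C) y + z  ->  (z) + (x) = x + z   [differs from y + z: not invariant]
(D) xy  ->  (y)(z) = yz   [differs from xy: not invariant]

Only option (A), x + y + z, is unchanged by the transformation.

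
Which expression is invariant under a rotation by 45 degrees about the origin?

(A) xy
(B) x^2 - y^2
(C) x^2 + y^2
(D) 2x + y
C

A rotation by 45 degrees sends (x, y) to (sqrt(2)x/2 - sqrt(2)y/2, sqrt(2)x/2 + sqrt(2)y/2).
Substitute the transformed coordinates into each option and compare with the original:
(A) xy  ->  (sqrt(2)x/2 - sqrt(2)y/2)(sqrt(2)x/2 + sqrt(2)y/2) = x^2/2 - y^2/2   [differs from xy: not invariant]
(B) x^2 - y^2  ->  (sqrt(2)x/2 - sqrt(2)y/2)^2 - (sqrt(2)x/2 + sqrt(2)y/2)^2 = -2xy   [differs from x^2 - y^2: not invariant]
(C) x^2 + y^2  ->  (sqrt(2)x/2 - sqrt(2)y/2)^2 + (sqrt(2)x/2 + sqrt(2)y/2)^2 = x^2 + y^2   [equals x^2 + y^2: invariant]
(D) 2x + y  ->  2(sqrt(2)x/2 - sqrt(2)y/2) + (sqrt(2)x/2 + sqrt(2)y/2) = 3sqrt(2)x/2 - sqrt(2)y/2   [differs from 2x + y: not invariant]

Only option (C), x^2 + y^2, is unchanged by the transformation.
Geometrically, x^2 + y^2 is the squared distance from the origin, which every rotation about the origin preserves.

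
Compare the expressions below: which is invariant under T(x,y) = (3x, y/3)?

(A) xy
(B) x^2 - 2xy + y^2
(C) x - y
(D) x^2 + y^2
A

An expression E(x,y) is invariant under T if E(T(x,y)) = E(x,y). Here T(x,y) = (3x, y/3).
Substitute the transformed coordinates into each option and compare with the original:
(A) xy  ->  (3x)(y/3) = xy   [equals xy: invariant]
(B) x^2 - 2xy + y^2  ->  (3x)^2 - 2(3x)(y/3) + (y/3)^2 = 9x^2 - 2xy + y^2/9   [differs from x^2 - 2xy + y^2: not invariant]
(C) x - y  ->  (3x) - (y/3) = 3x - y/3   [differs from x - y: not invariant]
(D) x^2 + y^2  ->  (3x)^2 + (y/3)^2 = 9x^2 + y^2/9   [differs from x^2 + y^2: not invariant]

Only option (A), xy, is unchanged by the transformation.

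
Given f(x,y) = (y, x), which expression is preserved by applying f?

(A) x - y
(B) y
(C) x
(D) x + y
D

For f(x,y) = (y, x):
After applying f: x' = y, y' = x. So x' + y' = y + x = x + y.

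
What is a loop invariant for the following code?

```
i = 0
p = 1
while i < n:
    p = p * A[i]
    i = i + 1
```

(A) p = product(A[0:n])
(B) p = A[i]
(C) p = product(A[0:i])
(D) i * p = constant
C

A loop invariant must hold before the first iteration and be re-established by every execution of the body.

(C) p = product(A[0:i]): Initially i = 0 and p = 1 = product of the empty slice A[0:0]. If p = product(A[0:i]) holds at the top of an iteration, the body sets p to product(A[0:i]) * A[i] = product(A[0:i+1]) and then i to i+1, so the property is restored. At exit i = n, giving p = product(A[0:n]).

The other options fail:
(A) p = product(A[0:n]): false before the loop (p = 1, not the full product) -- it only becomes true at exit.
(B) p = A[i]: after the first iteration p = A[0] but i = 1; in general p is a product of several elements, not a single one.
(D) i * p = constant: initially i * p = 0, but after one iteration it is 1 * A[0], which is nonzero in general.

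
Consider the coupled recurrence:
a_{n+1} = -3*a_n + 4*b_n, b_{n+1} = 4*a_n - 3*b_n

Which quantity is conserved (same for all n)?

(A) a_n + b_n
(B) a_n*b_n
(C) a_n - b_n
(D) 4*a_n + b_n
A

Replace a_n by a_{n+1} = -3*a_n + 4*b_n and b_n by b_{n+1} = 4*a_n - 3*b_n in each option and simplify:
(A) a_n + b_n  ->  (-3*a_n + 4*b_n) + (4*a_n - 3*b_n) = a_n + b_n   [conserved]
(B) a_n*b_n  ->  (-3*a_n + 4*b_n)*(4*a_n - 3*b_n) = -12*a_n^2 + 25*a_n*b_n - 12*b_n^2   [not conserved]
(C) a_n - b_n  ->  (-3*a_n + 4*b_n) - (4*a_n - 3*b_n) = -7*a_n + 7*b_n   [not conserved]
(D) 4*a_n + b_n  ->  4*(-3*a_n + 4*b_n) + (4*a_n - 3*b_n) = -8*a_n + 13*b_n   [not conserved]

Only (A) a_n + b_n returns to itself after one step, so it is the conserved quantity.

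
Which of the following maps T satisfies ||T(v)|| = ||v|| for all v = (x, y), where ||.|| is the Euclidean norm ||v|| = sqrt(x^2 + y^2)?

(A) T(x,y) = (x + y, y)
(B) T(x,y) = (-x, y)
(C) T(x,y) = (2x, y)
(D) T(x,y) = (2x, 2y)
B

A transformation preserves a norm if ||T(v)|| = ||v|| for every v; a single vector where the norm changes rules an option out.

(A) T(x,y) = (x + y, y): v = (0, 1) has norm sqrt((0)^2 + (1)^2) = 1, but T(v) = (1, 1) has norm sqrt(2) -- not preserved.
(B) T(x,y) = (-x, y): preserves the norm -- it is an orthogonal map (a rotation/reflection), and (-x)^2 + (y)^2 simplifies to x^2 + y^2.
(C) T(x,y) = (2x, y): v = (1, 0) has norm sqrt((1)^2 + (0)^2) = 1, but T(v) = (2, 0) has norm 2 -- not preserved.
(D) T(x,y) = (2x, 2y): v = (1, 0) has norm sqrt((1)^2 + (0)^2) = 1, but T(v) = (2, 0) has norm 2 -- not preserved.

Therefore the answer is (B).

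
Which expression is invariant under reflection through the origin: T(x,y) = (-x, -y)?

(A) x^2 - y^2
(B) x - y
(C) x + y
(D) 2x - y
A

The map is reflection through the origin: T(x,y) = (-x, -y).
Substitute the transformed coordinates into each option and compare with the original:
(A) x^2 - y^2  ->  (-x)^2 - (-y)^2 = x^2 - y^2   [equals x^2 - y^2: invariant]
(B) x - y  ->  (-x) - (-y) = -x + y   [differs from x - y: not invariant]
(C) x + y  ->  (-x) + (-y) = -x - y   [differs from x + y: not invariant]
(D) 2x - y  ->  2(-x) - (-y) = -2x + y   [differs from 2x - y: not invariant]

Only option (A), x^2 - y^2, is unchanged by the transformation.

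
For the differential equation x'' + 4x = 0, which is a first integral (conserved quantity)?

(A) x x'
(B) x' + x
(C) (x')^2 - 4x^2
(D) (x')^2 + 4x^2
D

A first integral I satisfies dI/dt = 0 along every solution. Differentiate each option and use the equation of motion:
(A) d/dt[x x'] = (x')^2 + x x'' = (x')^2 - 4x^2, not identically 0
(B) d/dt[x' + x] = x'' + x' = -4x + x', not identically 0
(C) d/dt[(x')^2 - 4x^2] = 2x'x'' - 8x x' = -16x x', not identically 0
(D) d/dt[(x')^2 + 4x^2] = 2x'x'' + 8x x' = 2x'(-4x) + 8x x' = 0

Only (D) has zero time-derivative. So the energy-like quantity (x')^2 + 4x^2 is the first integral.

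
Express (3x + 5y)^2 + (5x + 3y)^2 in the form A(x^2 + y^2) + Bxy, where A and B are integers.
34(x^2 + y^2) + 60xy

Expanding: (3x + 5y)^2 = 9x^2 + 30xy + 25y^2
(5x + 3y)^2 = 25x^2 + 30xy + 9y^2
Sum = (9+25)(x^2+y^2) + 60xy = 34(x^2 + y^2) + 60xy
This is symmetric in x and y.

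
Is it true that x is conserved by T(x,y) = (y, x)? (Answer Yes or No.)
No

Substitute T(x,y) = (y, x) into the expression and compare with the original.

Original: x
After applying T: (y) = y

This differs from the original x (difference: -x + y), so the expression is NOT invariant.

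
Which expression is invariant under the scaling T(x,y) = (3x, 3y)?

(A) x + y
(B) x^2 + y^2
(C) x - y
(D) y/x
D

Under the uniform scaling T(x,y) = (3x, 3y):
Substitute the transformed coordinates into each option and compare with the original:
(A) x + y  ->  (3x) + (3y) = 3x + 3y   [differs from x + y: not invariant]
(B) x^2 + y^2  ->  (3x)^2 + (3y)^2 = 9x^2 + 9y^2   [differs from x^2 + y^2: not invariant]
(C) x - y  ->  (3x) - (3y) = 3x - 3y   [differs from x - y: not invariant]
(D) y/x  ->  (3y)/(3x) = y/x   [equals y/x: invariant]

Only option (D), y/x, is unchanged by the transformation.
The common factor 3 cancels in a ratio of coordinates, while sums, products and sums of squares pick up factors of 3 or 9.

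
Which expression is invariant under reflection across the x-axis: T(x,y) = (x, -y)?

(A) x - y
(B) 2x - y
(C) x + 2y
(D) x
D

The map is reflection across the x-axis: T(x,y) = (x, -y).
Substitute the transformed coordinates into each option and compare with the original:
(A) x - y  ->  (x) - (-y) = x + y   [differs from x - y: not invariant]
(B) 2x - y  ->  2(x) - (-y) = 2x + y   [differs from 2x - y: not invariant]
(C) x + 2y  ->  (x) + 2(-y) = x - 2y   [differs from x + 2y: not invariant]
(D) x  ->  (x) = x   [equals x: invariant]

Only option (D), x, is unchanged by the transformation.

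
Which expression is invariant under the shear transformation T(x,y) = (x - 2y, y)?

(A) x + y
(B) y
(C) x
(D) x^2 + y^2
B

Under the shear T(x,y) = (x - 2y, y):
Substitute the transformed coordinates into each option and compare with the original:
(A) x + y  ->  (x - 2y) + (y) = x - y   [differs from x + y: not invariant]
(B) y  ->  (y) = y   [equals y: invariant]
(C) x  ->  (x - 2y) = x - 2y   [differs from x: not invariant]
(D) x^2 + y^2  ->  (x - 2y)^2 + (y)^2 = x^2 - 4xy + 5y^2   [differs from x^2 + y^2: not invariant]

Only option (B), y, is unchanged by the transformation.
A horizontal shear moves points parallel to the x-axis, so the y-coordinate (and any function of y alone) is unchanged.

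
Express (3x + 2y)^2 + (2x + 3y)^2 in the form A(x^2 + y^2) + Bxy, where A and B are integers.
13(x^2 + y^2) + 24xy

Expanding: (3x + 2y)^2 = 9x^2 + 12xy + 4y^2
(2x + 3y)^2 = 4x^2 + 12xy + 9y^2
Sum = (9+4)(x^2+y^2) + 24xy = 13(x^2 + y^2) + 24xy
This is symmetric in x and y.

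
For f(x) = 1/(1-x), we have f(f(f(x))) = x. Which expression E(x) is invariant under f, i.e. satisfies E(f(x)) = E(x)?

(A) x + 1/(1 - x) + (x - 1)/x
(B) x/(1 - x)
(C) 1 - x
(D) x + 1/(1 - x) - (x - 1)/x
A

Replace x by f(x) = 1/(1 - x) in each option and simplify. As a quick numerical cross-check, also compare E(5) with E(f(5)) = E(-1/4).

(A) x + 1/(1 - x) + (x - 1)/x  ->  (1/(1 - x)) + 1/(1 - (1/(1 - x))) + ((1/(1 - x)) - 1)/(1/(1 - x)), which simplifies back to x + 1/(1 - x) + (x - 1)/x; check: E(5) = 111/20, E(-1/4) = 111/20.   [invariant]
(B) x/(1 - x)  ->  (1/(1 - x))/(1 - (1/(1 - x))) = -1/x; check: E(5) = -5/4 but E(-1/4) = -1/5.   [not invariant]
(C) 1 - x  ->  1 - (1/(1 - x)) = x/(x - 1); check: E(5) = -4 but E(-1/4) = 5/4.   [not invariant]
(D) x + 1/(1 - x) - (x - 1)/x  ->  (1/(1 - x)) + 1/(1 - (1/(1 - x))) - ((1/(1 - x)) - 1)/(1/(1 - x)) = (x^2(1 - x) - x + (x - 1)^2)/(x(x - 1)); check: E(5) = 79/20 but E(-1/4) = -89/20.   [not invariant]

Only (A) is unchanged. Indeed f(f(x)) = 1/(1 - 1/(1-x)) = (1-x)/(-x) = (x-1)/x, so E(x) = x + f(x) + f(f(x)) is the sum over the whole 3-cycle; applying f just permutes the three terms cyclically (x -> f(x) -> f(f(x)) -> x), leaving the sum unchanged.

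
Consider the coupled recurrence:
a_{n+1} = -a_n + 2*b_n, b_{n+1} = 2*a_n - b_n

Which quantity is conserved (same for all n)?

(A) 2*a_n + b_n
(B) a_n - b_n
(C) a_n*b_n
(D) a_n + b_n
D

Replace a_n by a_{n+1} = -a_n + 2*b_n and b_n by b_{n+1} = 2*a_n - b_n in each option and simplify:
(A) 2*a_n + b_n  ->  2*(-a_n + 2*b_n) + (2*a_n - b_n) = 3*b_n   [not conserved]
(B) a_n - b_n  ->  (-a_n + 2*b_n) - (2*a_n - b_n) = -3*a_n + 3*b_n   [not conserved]
(C) a_n*b_n  ->  (-a_n + 2*b_n)*(2*a_n - b_n) = -2*a_n^2 + 5*a_n*b_n - 2*b_n^2   [not conserved]
(D) a_n + b_n  ->  (-a_n + 2*b_n) + (2*a_n - b_n) = a_n + b_n   [conserved]

Only (D) a_n + b_n returns to itself after one step, so it is the conserved quantity.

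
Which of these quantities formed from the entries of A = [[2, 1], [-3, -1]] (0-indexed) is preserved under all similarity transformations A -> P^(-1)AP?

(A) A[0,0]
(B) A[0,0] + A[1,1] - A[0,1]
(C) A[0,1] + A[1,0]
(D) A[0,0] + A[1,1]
D

A[0,0] + A[1,1] is the trace of A. By the cyclic property of the trace, tr(P^(-1)AP) = tr(APP^(-1)) = tr(A), so it is the same for every matrix similar to A.

The other combinations are not similarity invariants. For example, take P = [[1, 1], [1, 2]] (det P = 1), so P^(-1) = [[2, -1], [-1, 1]] and
B = P^(-1)AP = [[10, 13], [-7, -9]].
Evaluating each option on A and on B:
(A) A[0,0]: 2 for A, 10 for B -> changes
(B) A[0,0] + A[1,1] - A[0,1]: 0 for A, -12 for B -> changes
(C) A[0,1] + A[1,0]: -2 for A, 6 for B -> changes
(D) A[0,0] + A[1,1]: 1 for A, 1 for B -> unchanged

Only (D) A[0,0] + A[1,1] = 1 survives (and it does so for every P, not just this one), so it is the invariant.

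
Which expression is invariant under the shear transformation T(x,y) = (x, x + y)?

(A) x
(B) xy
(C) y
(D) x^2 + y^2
A

Under the shear T(x,y) = (x, x + y):
Substitute the transformed coordinates into each option and compare with the original:
(A) x  ->  (x) = x   [equals x: invariant]
(B) xy  ->  (x)(x + y) = x^2 + xy   [differs from xy: not invariant]
(C) y  ->  (x + y) = x + y   [differs from y: not invariant]
(D) x^2 + y^2  ->  (x)^2 + (x + y)^2 = 2x^2 + 2xy + y^2   [differs from x^2 + y^2: not invariant]

Only option (A), x, is unchanged by the transformation.
A vertical shear moves points parallel to the y-axis, so the x-coordinate (and any function of x alone) is unchanged.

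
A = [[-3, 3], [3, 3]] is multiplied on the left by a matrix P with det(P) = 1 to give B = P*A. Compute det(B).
-18

By the multiplicative property of determinants, det(B) = det(P*A) = det(P) * det(A) = det(A),
so the determinant is invariant under multiplication by any determinant-1 matrix; we just need det(A).

det(A) = (-3)(3) - (3)(3) = -9 - 9 = -18

Therefore det(B) = 1 * (-18) = -18.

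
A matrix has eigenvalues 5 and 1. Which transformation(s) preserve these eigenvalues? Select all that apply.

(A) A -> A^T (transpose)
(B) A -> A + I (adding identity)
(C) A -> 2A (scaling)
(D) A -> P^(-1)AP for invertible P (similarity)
A and D

Eigenvalues are preserved by:
1. Similarity transformations: A -> P^(-1)AP (same characteristic polynomial)
2. Transpose: A^T has the same eigenvalues as A

Eigenvalues are NOT preserved by:
- Adding identity: eigenvalues become 5+1, 1+1
- Scaling: eigenvalues become 10, 2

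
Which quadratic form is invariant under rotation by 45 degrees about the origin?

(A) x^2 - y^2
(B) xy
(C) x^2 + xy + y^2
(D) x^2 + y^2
D

Rotation by 45 degrees sends (x, y) to (sqrt(2)x/2 - sqrt(2)y/2, sqrt(2)x/2 + sqrt(2)y/2).
Substitute the transformed coordinates into each option and compare with the original:
(A) x^2 - y^2  ->  (sqrt(2)x/2 - sqrt(2)y/2)^2 - (sqrt(2)x/2 + sqrt(2)y/2)^2 = -2xy   [differs from x^2 - y^2: not invariant]
(B) xy  ->  (sqrt(2)x/2 - sqrt(2)y/2)(sqrt(2)x/2 + sqrt(2)y/2) = x^2/2 - y^2/2   [differs from xy: not invariant]
(C) x^2 + xy + y^2  ->  (sqrt(2)x/2 - sqrt(2)y/2)^2 + (sqrt(2)x/2 - sqrt(2)y/2)(sqrt(2)x/2 + sqrt(2)y/2) + (sqrt(2)x/2 + sqrt(2)y/2)^2 = 3x^2/2 + y^2/2   [differs from x^2 + xy + y^2: not invariant]
(D) x^2 + y^2  ->  (sqrt(2)x/2 - sqrt(2)y/2)^2 + (sqrt(2)x/2 + sqrt(2)y/2)^2 = x^2 + y^2   [equals x^2 + y^2: invariant]

Only option (D), x^2 + y^2, is unchanged by the transformation.
x^2 + y^2 is the squared distance from the origin, which rotations preserve.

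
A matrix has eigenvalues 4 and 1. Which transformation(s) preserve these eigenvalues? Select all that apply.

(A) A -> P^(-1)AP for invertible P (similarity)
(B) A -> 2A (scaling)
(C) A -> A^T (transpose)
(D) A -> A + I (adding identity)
A and C

Eigenvalues are preserved by:
1. Similarity transformations: A -> P^(-1)AP (same characteristic polynomial)
2. Transpose: A^T has the same eigenvalues as A

Eigenvalues are NOT preserved by:
- Adding identity: eigenvalues become 4+1, 1+1
- Scaling: eigenvalues become 8, 2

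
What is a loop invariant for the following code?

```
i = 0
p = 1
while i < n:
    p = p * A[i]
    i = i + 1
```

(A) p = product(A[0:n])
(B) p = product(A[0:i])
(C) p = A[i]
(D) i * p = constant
B

A loop invariant must hold before the first iteration and be re-established by every execution of the body.

(B) p = product(A[0:i]): Initially i = 0 and p = 1 = product of the empty slice A[0:0]. If p = product(A[0:i]) holds at the top of an iteration, the body sets p to product(A[0:i]) * A[i] = product(A[0:i+1]) and then i to i+1, so the property is restored. At exit i = n, giving p = product(A[0:n]).

The other options fail:
(A) p = product(A[0:n]): false before the loop (p = 1, not the full product) -- it only becomes true at exit.
(C) p = A[i]: after the first iteration p = A[0] but i = 1; in general p is a product of several elements, not a single one.
(D) i * p = constant: initially i * p = 0, but after one iteration it is 1 * A[0], which is nonzero in general.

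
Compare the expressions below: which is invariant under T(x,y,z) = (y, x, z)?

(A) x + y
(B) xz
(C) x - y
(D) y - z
A

Apply T(x,y,z) = (y, x, z) to each option, i.e. replace (x, y, z) by the transformed coordinates.
Substitute the transformed coordinates into each option and compare with the original:
(A) x + y  ->  (y) + (x) = x + y   [equals x + y: invariant]
(B) xz  ->  (y)(z) = yz   [differs from xz: not invariant]
(C) x - y  ->  (y) - (x) = -x + y   [differs from x - y: not invariant]
(D) y - z  ->  (x) - (z) = x - z   [differs from y - z: not invariant]

Only option (A), x + y, is unchanged by the transformation.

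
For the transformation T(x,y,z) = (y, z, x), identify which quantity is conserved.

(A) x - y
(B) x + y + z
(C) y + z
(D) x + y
B

Apply T(x,y,z) = (y, z, x) to each option, i.e. replace (x, y, z) by the transformed coordinates.
Substitute the transformed coordinates into each option and compare with the original:
(A) x - y  ->  (y) - (z) = y - z   [differs from x - y: not invariant]
(B) x + y + z  ->  (y) + (z) + (x) = x + y + z   [equals x + y + z: invariant]
(C) y + z  ->  (z) + (x) = x + z   [differs from y + z: not invariant]
(D) x + y  ->  (y) + (z) = y + z   [differs from x + y: not invariant]

Only option (B), x + y + z, is unchanged by the transformation.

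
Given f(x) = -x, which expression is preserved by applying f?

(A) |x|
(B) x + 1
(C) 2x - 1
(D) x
A

For f(x) = -x:
Applying f replaces x by -x. Since |-x| = |x|, the absolute value is unchanged by f, whereas x -> -x, 2x - 1 -> -2x - 1 and x + 1 -> -x + 1 all change.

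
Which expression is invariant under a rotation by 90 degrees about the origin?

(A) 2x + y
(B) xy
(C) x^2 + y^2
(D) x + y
C

A rotation by 90 degrees sends (x, y) to (-y, x).
Substitute the transformed coordinates into each option and compare with the original:
(A) 2x + y  ->  2(-y) + (x) = x - 2y   [differs from 2x + y: not invariant]
(B) xy  ->  (-y)(x) = -xy   [differs from xy: not invariant]
(C) x^2 + y^2  ->  (-y)^2 + (x)^2 = x^2 + y^2   [equals x^2 + y^2: invariant]
(D) x + y  ->  (-y) + (x) = x - y   [differs from x + y: not invariant]

Only option (C), x^2 + y^2, is unchanged by the transformation.
Geometrically, x^2 + y^2 is the squared distance from the origin, which every rotation about the origin preserves.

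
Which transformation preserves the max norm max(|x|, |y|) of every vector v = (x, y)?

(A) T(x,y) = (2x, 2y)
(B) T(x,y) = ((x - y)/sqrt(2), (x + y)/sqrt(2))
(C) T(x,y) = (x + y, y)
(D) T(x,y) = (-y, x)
D

A transformation preserves a norm if ||T(v)|| = ||v|| for every v; a single vector where the norm changes rules an option out.

(A) T(x,y) = (2x, 2y): v = (1, 0) has norm max(|1|, |0|) = 1, but T(v) = (2, 0) has norm 2 -- not preserved.
(B) T(x,y) = ((x - y)/sqrt(2), (x + y)/sqrt(2)): v = (1, 0) has norm max(|1|, |0|) = 1, but T(v) = (sqrt(2)/2, sqrt(2)/2) has norm sqrt(2)/2 -- not preserved.
(C) T(x,y) = (x + y, y): v = (1, 1) has norm max(|1|, |1|) = 1, but T(v) = (2, 1) has norm 2 -- not preserved.
(D) T(x,y) = (-y, x): preserves the norm -- it only permutes the coordinates and/or flips signs, which leaves max(|x|, |y|) unchanged.

Therefore the answer is (D).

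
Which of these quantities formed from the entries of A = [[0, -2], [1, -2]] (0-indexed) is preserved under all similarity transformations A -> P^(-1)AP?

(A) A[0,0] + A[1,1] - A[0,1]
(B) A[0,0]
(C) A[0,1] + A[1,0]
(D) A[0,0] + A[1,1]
D

A[0,0] + A[1,1] is the trace of A. By the cyclic property of the trace, tr(P^(-1)AP) = tr(APP^(-1)) = tr(A), so it is the same for every matrix similar to A.

The other combinations are not similarity invariants. For example, take P = [[1, 1], [1, 2]] (det P = 1), so P^(-1) = [[2, -1], [-1, 1]] and
B = P^(-1)AP = [[-3, -5], [1, 1]].
Evaluating each option on A and on B:
(A) A[0,0] + A[1,1] - A[0,1]: 0 for A, 3 for B -> changes
(B) A[0,0]: 0 for A, -3 for B -> changes
(C) A[0,1] + A[1,0]: -1 for A, -4 for B -> changes
(D) A[0,0] + A[1,1]: -2 for A, -2 for B -> unchanged

Only (D) A[0,0] + A[1,1] = -2 survives (and it does so for every P, not just this one), so it is the invariant.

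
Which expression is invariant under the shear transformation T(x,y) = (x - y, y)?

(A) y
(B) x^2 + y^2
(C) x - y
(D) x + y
A

Under the shear T(x,y) = (x - y, y):
Substitute the transformed coordinates into each option and compare with the original:
(A) y  ->  (y) = y   [equals y: invariant]
(B) x^2 + y^2  ->  (x - y)^2 + (y)^2 = x^2 - 2xy + 2y^2   [differs from x^2 + y^2: not invariant]
(C) x - y  ->  (x - y) - (y) = x - 2y   [differs from x - y: not invariant]
(D) x + y  ->  (x - y) + (y) = x   [differs from x + y: not invariant]

Only option (A), y, is unchanged by the transformation.
A horizontal shear moves points parallel to the x-axis, so the y-coordinate (and any function of y alone) is unchanged.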